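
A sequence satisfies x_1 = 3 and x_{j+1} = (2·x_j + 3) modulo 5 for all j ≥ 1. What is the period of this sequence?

Computing terms: x_1 = 3,  x_2 = 4,  x_3 = 1,  x_4 = 0,  x_5 = 3.
The sequence repeats with period 4.

4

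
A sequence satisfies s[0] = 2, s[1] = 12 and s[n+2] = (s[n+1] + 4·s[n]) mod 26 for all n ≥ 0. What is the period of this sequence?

12

We have s[0] = 2, s[1] = 12, s[2] = 20, s[3] = 16, s[4] = 18, s[5] = 4, s[6] = 24, s[7] = 14, s[8] = 6, s[9] = 10, s[10] = 8, s[11] = 22, s[12] = 2, s[13] = 12.
Since (s[12], s[13]) = (s[0], s[1]) = (2, 12) (two consecutive terms determine the rest), the sequence is periodic with period 12.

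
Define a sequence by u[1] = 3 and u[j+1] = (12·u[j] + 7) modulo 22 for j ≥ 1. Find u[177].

3

Listing terms: u[1] = 3, u[2] = 21, u[3] = 17, u[4] = 13, u[5] = 9, u[6] = 5, u[7] = 1, u[8] = 19, u[9] = 15, u[10] = 11, u[11] = 7, u[12] = 3.
The sequence repeats with period 11.
So u[177] = u[1 + ((177-1) mod 11)] = u[1] = 3.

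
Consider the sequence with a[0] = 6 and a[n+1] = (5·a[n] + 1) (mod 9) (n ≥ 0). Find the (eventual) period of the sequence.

6

a[0] = 6; a[1] = 4; a[2] = 3; a[3] = 7; a[4] = 0; a[5] = 1; a[6] = 6.
Since a[6] = a[0] = 6, the sequence is periodic with period 6.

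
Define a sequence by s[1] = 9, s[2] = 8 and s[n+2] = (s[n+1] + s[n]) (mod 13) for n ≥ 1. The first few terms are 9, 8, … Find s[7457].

12

s[1] = 9; s[2] = 8; s[3] = 4; s[4] = 12; s[5] = 3; s[6] = 2; s[7] = 5; s[8] = 7; s[9] = 12; s[10] = 6; s[11] = 5; s[12] = 11; s[13] = 3; s[14] = 1; s[15] = 4; s[16] = 5; s[17] = 9; s[18] = 1; s[19] = 10; s[20] = 11; s[21] = 8; s[22] = 6; s[23] = 1; s[24] = 7; s[25] = 8; s[26] = 2; s[27] = 10; s[28] = 12; s[29] = 9; s[30] = 8.
The sequence repeats with period 28.
So s[7457] = s[1 + ((7457-1) mod 28)] = s[9] = 12.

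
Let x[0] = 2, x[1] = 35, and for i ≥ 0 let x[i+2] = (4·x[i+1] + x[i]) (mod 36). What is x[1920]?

2

Listing terms: x[0] = 2, x[1] = 35, x[2] = 34, x[3] = 27, x[4] = 34, x[5] = 19, x[6] = 2, x[7] = 27, x[8] = 2, x[9] = 35.
The sequence repeats with period 8.
So x[1920] = x[0 + ((1920-0) mod 8)] = x[0] = 2.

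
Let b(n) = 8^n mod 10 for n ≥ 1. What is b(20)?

6

b(1) = 8,  b(2) = 4,  b(3) = 2,  b(4) = 6,  b(5) = 8.
Since b(5) = b(1) = 8, the sequence is periodic with period 4.
(20 - 1) mod 4 = 3, so b(20) = b(4) = 6.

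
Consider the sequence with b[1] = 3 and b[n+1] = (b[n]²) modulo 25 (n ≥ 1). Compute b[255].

6

Listing terms: b[1] = 3, b[2] = 9, b[3] = 6, b[4] = 11, b[5] = 21, b[6] = 16, b[7] = 6.
Since b[7] = b[3] = 6, the sequence is eventually periodic: after a pre-period of length 2 it cycles with period 4.
For n ≥ 3, b[n] depends only on (n - 3) mod 4. (255 - 3) mod 4 = 0, so b[255] = b[3] = 6.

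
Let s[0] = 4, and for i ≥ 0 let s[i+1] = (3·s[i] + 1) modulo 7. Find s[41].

Listing terms: s[0] = 4; s[1] = 6; s[2] = 5; s[3] = 2; s[4] = 0; s[5] = 1; s[6] = 4.
Since s[6] = s[0] = 4, the sequence is periodic with period 6.
(41 - 0) mod 6 = 5, so s[41] = s[5] = 1.

1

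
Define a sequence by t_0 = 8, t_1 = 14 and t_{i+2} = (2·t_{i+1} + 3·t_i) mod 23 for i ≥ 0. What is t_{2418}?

21

Computing terms: t_0 = 8,  t_1 = 14,  t_2 = 6,  t_3 = 8,  t_4 = 11,  t_5 = 0,  t_6 = 10,  t_7 = 20,  t_8 = 1,  t_9 = 16,  t_{10} = 12,  t_{11} = 3,  t_{12} = 19,  t_{13} = 1,  t_{14} = 13,  t_{15} = 6,  t_{16} = 5,  t_{17} = 5,  t_{18} = 2,  t_{19} = 19,  t_{20} = 21,  t_{21} = 7,  t_{22} = 8,  t_{23} = 14.
The sequence repeats with period 22.
(2418 - 0) mod 22 = 20, so t_{2418} = t_{20} = 21.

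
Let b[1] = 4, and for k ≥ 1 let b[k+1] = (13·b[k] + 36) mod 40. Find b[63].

b[1] = 4; b[2] = 8; b[3] = 20; b[4] = 16; b[5] = 4.
The sequence repeats with period 4.
(63 - 1) mod 4 = 2, so b[63] = b[3] = 20.

20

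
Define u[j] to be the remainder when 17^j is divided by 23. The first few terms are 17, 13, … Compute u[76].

Listing terms: u[1] = 17,  u[2] = 13,  u[3] = 14,  u[4] = 8,  u[5] = 21,  u[6] = 12,  u[7] = 20,  u[8] = 18,  u[9] = 7,  u[10] = 4,  u[11] = 22,  u[12] = 6,  u[13] = 10,  u[14] = 9,  u[15] = 15,  u[16] = 2,  u[17] = 11,  u[18] = 3,  u[19] = 5,  u[20] = 16,  u[21] = 19,  u[22] = 1,  u[23] = 17.
The sequence repeats with period 22.
(76 - 1) mod 22 = 9, so u[76] = u[10] = 4.

4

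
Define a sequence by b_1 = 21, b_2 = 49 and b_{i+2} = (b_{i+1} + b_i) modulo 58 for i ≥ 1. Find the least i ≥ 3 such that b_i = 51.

8

b_1 = 21, b_2 = 49, b_3 = 12, b_4 = 3, b_5 = 15, b_6 = 18, b_7 = 33, b_8 = 51, b_9 = 26, b_{10} = 19, b_{11} = 45, b_{12} = 6, b_{13} = 51, b_{14} = 57, b_{15} = 50, b_{16} = 49, b_{17} = 41, b_{18} = 32, b_{19} = 15, b_{20} = 47, b_{21} = 4, b_{22} = 51, b_{23} = 55, b_{24} = 48, b_{25} = 45, b_{26} = 35, b_{27} = 22, b_{28} = 57, b_{29} = 21, b_{30} = 20, b_{31} = 41, b_{32} = 3, b_{33} = 44, b_{34} = 47, b_{35} = 33, b_{36} = 22, b_{37} = 55, b_{38} = 19, b_{39} = 16, b_{40} = 35, b_{41} = 51, b_{42} = 28, b_{43} = 21, b_{44} = 49.
The sequence repeats with period 42.
The value 51 first appears (with i ≥ 3) at b_8.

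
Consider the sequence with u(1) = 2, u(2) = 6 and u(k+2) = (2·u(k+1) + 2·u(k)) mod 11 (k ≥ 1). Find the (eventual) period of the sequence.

10

Listing terms: u(1) = 2; u(2) = 6; u(3) = 5; u(4) = 0; u(5) = 10; u(6) = 9; u(7) = 5; u(8) = 6; u(9) = 0; u(10) = 1; u(11) = 2; u(12) = 6.
Since (u(11), u(12)) = (u(1), u(2)) = (2, 6) (two consecutive terms determine the rest), the sequence is periodic with period 10.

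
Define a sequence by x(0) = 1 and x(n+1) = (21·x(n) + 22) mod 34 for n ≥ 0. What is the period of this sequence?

We have x(0) = 1, x(1) = 9, x(2) = 7, x(3) = 33, x(4) = 1.
Since x(4) = x(0) = 1, the sequence is periodic with period 4.

4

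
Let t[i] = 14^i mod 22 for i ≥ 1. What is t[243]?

Computing terms: t[1] = 14,  t[2] = 20,  t[3] = 16,  t[4] = 4,  t[5] = 12,  t[6] = 14.
The sequence repeats with period 5.
(243 - 1) mod 5 = 2, so t[243] = t[3] = 16.

16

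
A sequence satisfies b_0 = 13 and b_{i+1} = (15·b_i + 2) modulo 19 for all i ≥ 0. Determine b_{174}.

We have b_0 = 13,  b_1 = 7,  b_2 = 12,  b_3 = 11,  b_4 = 15,  b_5 = 18,  b_6 = 6,  b_7 = 16,  b_8 = 14,  b_9 = 3,  b_{10} = 9,  b_{11} = 4,  b_{12} = 5,  b_{13} = 1,  b_{14} = 17,  b_{15} = 10,  b_{16} = 0,  b_{17} = 2,  b_{18} = 13.
Since b_{18} = b_0 = 13, the sequence is periodic with period 18.
(174 - 0) mod 18 = 12, so b_{174} = b_{12} = 5.

5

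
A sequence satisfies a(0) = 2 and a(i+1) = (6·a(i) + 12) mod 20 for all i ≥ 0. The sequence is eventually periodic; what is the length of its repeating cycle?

5

Listing terms: a(0) = 2; a(1) = 4; a(2) = 16; a(3) = 8; a(4) = 0; a(5) = 12; a(6) = 4.
Since a(6) = a(1) = 4, the sequence is eventually periodic: after a pre-period of length 1 it cycles with period 5.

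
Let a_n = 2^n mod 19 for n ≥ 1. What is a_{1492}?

5

Computing terms: a_1 = 2; a_2 = 4; a_3 = 8; a_4 = 16; a_5 = 13; a_6 = 7; a_7 = 14; a_8 = 9; a_9 = 18; a_{10} = 17; a_{11} = 15; a_{12} = 11; a_{13} = 3; a_{14} = 6; a_{15} = 12; a_{16} = 5; a_{17} = 10; a_{18} = 1; a_{19} = 2.
The sequence repeats with period 18.
So a_{1492} = a_{1 + ((1492-1) mod 18)} = a_{16} = 5.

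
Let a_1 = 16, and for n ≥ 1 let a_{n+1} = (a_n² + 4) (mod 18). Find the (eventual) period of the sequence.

3

Computing terms: a_1 = 16,  a_2 = 8,  a_3 = 14,  a_4 = 2,  a_5 = 8.
Since a_5 = a_2 = 8, the sequence is eventually periodic: after a pre-period of length 1 it cycles with period 3.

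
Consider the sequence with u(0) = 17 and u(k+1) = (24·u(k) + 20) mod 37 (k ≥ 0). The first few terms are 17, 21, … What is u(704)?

18

u(0) = 17,  u(1) = 21,  u(2) = 6,  u(3) = 16,  u(4) = 34,  u(5) = 22,  u(6) = 30,  u(7) = 0,  u(8) = 20,  u(9) = 19,  u(10) = 32,  u(11) = 11,  u(12) = 25,  u(13) = 28,  u(14) = 26,  u(15) = 15,  u(16) = 10,  u(17) = 1,  u(18) = 7,  u(19) = 3,  u(20) = 18,  u(21) = 8,  u(22) = 27,  u(23) = 2,  u(24) = 31,  u(25) = 24,  u(26) = 4,  u(27) = 5,  u(28) = 29,  u(29) = 13,  u(30) = 36,  u(31) = 33,  u(32) = 35,  u(33) = 9,  u(34) = 14,  u(35) = 23,  u(36) = 17.
Since u(36) = u(0) = 17, the sequence is periodic with period 36.
So u(704) = u(0 + ((704-0) mod 36)) = u(20) = 18.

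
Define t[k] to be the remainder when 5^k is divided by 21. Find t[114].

t[1] = 5; t[2] = 4; t[3] = 20; t[4] = 16; t[5] = 17; t[6] = 1; t[7] = 5.
The sequence repeats with period 6.
So t[114] = t[1 + ((114-1) mod 6)] = t[6] = 1.

1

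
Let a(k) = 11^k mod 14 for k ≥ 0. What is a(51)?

1

Listing terms: a(0) = 1,  a(1) = 11,  a(2) = 9,  a(3) = 1.
The sequence repeats with period 3.
So a(51) = a(0 + ((51-0) mod 3)) = a(0) = 1.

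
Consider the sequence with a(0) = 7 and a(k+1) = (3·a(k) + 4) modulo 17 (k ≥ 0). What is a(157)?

We have a(0) = 7,  a(1) = 8,  a(2) = 11,  a(3) = 3,  a(4) = 13,  a(5) = 9,  a(6) = 14,  a(7) = 12,  a(8) = 6,  a(9) = 5,  a(10) = 2,  a(11) = 10,  a(12) = 0,  a(13) = 4,  a(14) = 16,  a(15) = 1,  a(16) = 7.
The sequence repeats with period 16.
So a(157) = a(0 + ((157-0) mod 16)) = a(13) = 4.

4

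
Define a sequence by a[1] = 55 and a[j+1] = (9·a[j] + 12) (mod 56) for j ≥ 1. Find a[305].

31

a[1] = 55, a[2] = 3, a[3] = 39, a[4] = 27, a[5] = 31, a[6] = 11, a[7] = 55.
Since a[7] = a[1] = 55, the sequence is periodic with period 6.
So a[305] = a[1 + ((305-1) mod 6)] = a[5] = 31.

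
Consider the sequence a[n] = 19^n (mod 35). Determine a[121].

19

Computing terms: a[1] = 19; a[2] = 11; a[3] = 34; a[4] = 16; a[5] = 24; a[6] = 1; a[7] = 19.
The sequence repeats with period 6.
So a[121] = a[1 + ((121-1) mod 6)] = a[1] = 19.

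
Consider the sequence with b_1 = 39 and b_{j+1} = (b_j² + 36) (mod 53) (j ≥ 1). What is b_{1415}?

7

b_1 = 39; b_2 = 20; b_3 = 12; b_4 = 21; b_5 = 0; b_6 = 36; b_7 = 7; b_8 = 32; b_9 = 0.
Since b_9 = b_5 = 0, the sequence is eventually periodic: after a pre-period of length 4 it cycles with period 4.
For j ≥ 5, b_j depends only on (j - 5) mod 4. (1415 - 5) mod 4 = 2, so b_{1415} = b_7 = 7.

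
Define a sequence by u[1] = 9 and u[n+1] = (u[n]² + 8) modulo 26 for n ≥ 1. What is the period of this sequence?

Listing terms: u[1] = 9; u[2] = 11; u[3] = 25; u[4] = 9.
The sequence repeats with period 3.

3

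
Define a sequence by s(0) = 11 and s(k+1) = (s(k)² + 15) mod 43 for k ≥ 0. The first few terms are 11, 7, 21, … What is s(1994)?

21

Listing terms: s(0) = 11, s(1) = 7, s(2) = 21, s(3) = 26, s(4) = 3, s(5) = 24, s(6) = 32, s(7) = 7.
Since s(7) = s(1) = 7, the sequence is eventually periodic: after a pre-period of length 1 it cycles with period 6.
For k ≥ 1, s(k) depends only on (k - 1) mod 6. (1994 - 1) mod 6 = 1, so s(1994) = s(2) = 21.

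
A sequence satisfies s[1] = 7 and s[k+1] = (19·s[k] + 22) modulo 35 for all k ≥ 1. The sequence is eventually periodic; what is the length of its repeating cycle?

s[1] = 7, s[2] = 15, s[3] = 27, s[4] = 10, s[5] = 2, s[6] = 25, s[7] = 7.
Since s[7] = s[1] = 7, the sequence is periodic with period 6.

6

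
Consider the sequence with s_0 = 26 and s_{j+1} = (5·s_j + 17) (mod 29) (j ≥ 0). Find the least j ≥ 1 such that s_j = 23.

Listing terms: s_0 = 26,  s_1 = 2,  s_2 = 27,  s_3 = 7,  s_4 = 23,  s_5 = 16,  s_6 = 10,  s_7 = 9,  s_8 = 4,  s_9 = 8,  s_{10} = 28,  s_{11} = 12,  s_{12} = 19,  s_{13} = 25,  s_{14} = 26.
Since s_{14} = s_0 = 26, the sequence is periodic with period 14.
The value 23 first appears (with j ≥ 1) at s_4.

4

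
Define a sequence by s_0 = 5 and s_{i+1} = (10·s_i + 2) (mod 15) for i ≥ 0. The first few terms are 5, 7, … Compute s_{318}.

s_0 = 5; s_1 = 7; s_2 = 12; s_3 = 2; s_4 = 7.
Since s_4 = s_1 = 7, the sequence is eventually periodic: after a pre-period of length 1 it cycles with period 3.
For i ≥ 1, s_i depends only on (i - 1) mod 3. (318 - 1) mod 3 = 2, so s_{318} = s_3 = 2.

2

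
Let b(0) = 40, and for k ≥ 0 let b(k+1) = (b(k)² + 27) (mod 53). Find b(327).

31

b(0) = 40,  b(1) = 37,  b(2) = 18,  b(3) = 33,  b(4) = 3,  b(5) = 36,  b(6) = 51,  b(7) = 31,  b(8) = 34,  b(9) = 17,  b(10) = 51.
Since b(10) = b(6) = 51, the sequence is eventually periodic: after a pre-period of length 6 it cycles with period 4.
For k ≥ 6, b(k) depends only on (k - 6) mod 4. (327 - 6) mod 4 = 1, so b(327) = b(7) = 31.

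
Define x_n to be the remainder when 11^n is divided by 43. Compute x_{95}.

21

We have x_1 = 11; x_2 = 35; x_3 = 41; x_4 = 21; x_5 = 16; x_6 = 4; x_7 = 1; x_8 = 11.
Since x_8 = x_1 = 11, the sequence is periodic with period 7.
(95 - 1) mod 7 = 3, so x_{95} = x_4 = 21.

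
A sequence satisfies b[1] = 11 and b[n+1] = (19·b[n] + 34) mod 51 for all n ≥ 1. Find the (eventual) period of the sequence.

b[1] = 11, b[2] = 39, b[3] = 10, b[4] = 20, b[5] = 6, b[6] = 46, b[7] = 41, b[8] = 48, b[9] = 28, b[10] = 5, b[11] = 27, b[12] = 37, b[13] = 23, b[14] = 12, b[15] = 7, b[16] = 14, b[17] = 45, b[18] = 22, b[19] = 44, b[20] = 3, b[21] = 40, b[22] = 29, b[23] = 24, b[24] = 31, b[25] = 11.
Since b[25] = b[1] = 11, the sequence is periodic with period 24.

24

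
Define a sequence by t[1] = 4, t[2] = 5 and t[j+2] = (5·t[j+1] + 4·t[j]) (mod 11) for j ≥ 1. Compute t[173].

6

Listing terms: t[1] = 4, t[2] = 5, t[3] = 8, t[4] = 5, t[5] = 2, t[6] = 8, t[7] = 4, t[8] = 8, t[9] = 1, t[10] = 4, t[11] = 2, t[12] = 4, t[13] = 6, t[14] = 2, t[15] = 1, t[16] = 2, t[17] = 3, t[18] = 1, t[19] = 6, t[20] = 1, t[21] = 7, t[22] = 6, t[23] = 3, t[24] = 6, t[25] = 9, t[26] = 3, t[27] = 7, t[28] = 3, t[29] = 10, t[30] = 7, t[31] = 9, t[32] = 7, t[33] = 5, t[34] = 9, t[35] = 10, t[36] = 9, t[37] = 8, t[38] = 10, t[39] = 5, t[40] = 10, t[41] = 4, t[42] = 5.
The sequence repeats with period 40.
So t[173] = t[1 + ((173-1) mod 40)] = t[13] = 6.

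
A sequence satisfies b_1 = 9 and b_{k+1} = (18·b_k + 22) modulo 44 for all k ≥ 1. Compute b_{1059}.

26

Computing terms: b_1 = 9, b_2 = 8, b_3 = 34, b_4 = 18, b_5 = 38, b_6 = 2, b_7 = 14, b_8 = 10, b_9 = 26, b_{10} = 6, b_{11} = 42, b_{12} = 30, b_{13} = 34.
Since b_{13} = b_3 = 34, the sequence is eventually periodic: after a pre-period of length 2 it cycles with period 10.
For k ≥ 3, b_k depends only on (k - 3) mod 10. (1059 - 3) mod 10 = 6, so b_{1059} = b_9 = 26.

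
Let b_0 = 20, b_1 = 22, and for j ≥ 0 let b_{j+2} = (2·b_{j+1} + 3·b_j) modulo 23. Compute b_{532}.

b_0 = 20, b_1 = 22, b_2 = 12, b_3 = 21, b_4 = 9, b_5 = 12, b_6 = 5, b_7 = 0, b_8 = 15, b_9 = 7, b_{10} = 13, b_{11} = 1, b_{12} = 18, b_{13} = 16, b_{14} = 17, b_{15} = 13, b_{16} = 8, b_{17} = 9, b_{18} = 19, b_{19} = 19, b_{20} = 3, b_{21} = 17, b_{22} = 20, b_{23} = 22.
The sequence repeats with period 22.
(532 - 0) mod 22 = 4, so b_{532} = b_4 = 9.

9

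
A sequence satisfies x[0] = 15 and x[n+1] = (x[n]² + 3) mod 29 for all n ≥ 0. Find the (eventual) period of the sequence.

x[0] = 15,  x[1] = 25,  x[2] = 19,  x[3] = 16,  x[4] = 27,  x[5] = 7,  x[6] = 23,  x[7] = 10,  x[8] = 16.
Since x[8] = x[3] = 16, the sequence is eventually periodic: after a pre-period of length 3 it cycles with period 5.

5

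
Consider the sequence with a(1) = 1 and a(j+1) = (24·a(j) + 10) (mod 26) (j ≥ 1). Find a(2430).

0

Listing terms: a(1) = 1; a(2) = 8; a(3) = 20; a(4) = 22; a(5) = 18; a(6) = 0; a(7) = 10; a(8) = 16; a(9) = 4; a(10) = 2; a(11) = 6; a(12) = 24; a(13) = 14; a(14) = 8.
Since a(14) = a(2) = 8, the sequence is eventually periodic: after a pre-period of length 1 it cycles with period 12.
For j ≥ 2, a(j) depends only on (j - 2) mod 12. (2430 - 2) mod 12 = 4, so a(2430) = a(6) = 0.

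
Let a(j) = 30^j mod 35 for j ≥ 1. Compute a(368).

25

Listing terms: a(1) = 30, a(2) = 25, a(3) = 15, a(4) = 30.
The sequence repeats with period 3.
(368 - 1) mod 3 = 1, so a(368) = a(2) = 25.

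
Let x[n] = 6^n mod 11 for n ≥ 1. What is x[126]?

5

We have x[1] = 6,  x[2] = 3,  x[3] = 7,  x[4] = 9,  x[5] = 10,  x[6] = 5,  x[7] = 8,  x[8] = 4,  x[9] = 2,  x[10] = 1,  x[11] = 6.
Since x[11] = x[1] = 6, the sequence is periodic with period 10.
(126 - 1) mod 10 = 5, so x[126] = x[6] = 5.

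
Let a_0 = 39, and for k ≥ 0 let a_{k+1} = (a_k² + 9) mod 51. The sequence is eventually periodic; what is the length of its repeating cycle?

We have a_0 = 39; a_1 = 0; a_2 = 9; a_3 = 39.
The sequence repeats with period 3.

3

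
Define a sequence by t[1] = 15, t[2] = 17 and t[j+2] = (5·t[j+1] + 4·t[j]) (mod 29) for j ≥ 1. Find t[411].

t[1] = 15, t[2] = 17, t[3] = 0, t[4] = 10, t[5] = 21, t[6] = 0, t[7] = 26, t[8] = 14, t[9] = 0, t[10] = 27, t[11] = 19, t[12] = 0, t[13] = 18, t[14] = 3, t[15] = 0, t[16] = 12, t[17] = 2, t[18] = 0, t[19] = 8, t[20] = 11, t[21] = 0, t[22] = 15, t[23] = 17.
The sequence repeats with period 21.
(411 - 1) mod 21 = 11, so t[411] = t[12] = 0.

0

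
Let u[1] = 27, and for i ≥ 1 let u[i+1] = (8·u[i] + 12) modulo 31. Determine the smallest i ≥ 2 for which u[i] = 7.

u[1] = 27, u[2] = 11, u[3] = 7, u[4] = 6, u[5] = 29, u[6] = 27.
Since u[6] = u[1] = 27, the sequence is periodic with period 5.
The value 7 first appears (with i ≥ 2) at u[3].

3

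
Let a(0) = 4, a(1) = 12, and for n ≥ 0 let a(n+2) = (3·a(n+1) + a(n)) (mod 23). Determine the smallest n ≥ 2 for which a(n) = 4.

20

Computing terms: a(0) = 4,  a(1) = 12,  a(2) = 17,  a(3) = 17,  a(4) = 22,  a(5) = 14,  a(6) = 18,  a(7) = 22,  a(8) = 15,  a(9) = 21,  a(10) = 9,  a(11) = 2,  a(12) = 15,  a(13) = 1,  a(14) = 18,  a(15) = 9,  a(16) = 22,  a(17) = 6,  a(18) = 17,  a(19) = 11,  a(20) = 4,  a(21) = 0,  a(22) = 4,  a(23) = 12.
The sequence repeats with period 22.
The value 4 first appears (with n ≥ 2) at a(20).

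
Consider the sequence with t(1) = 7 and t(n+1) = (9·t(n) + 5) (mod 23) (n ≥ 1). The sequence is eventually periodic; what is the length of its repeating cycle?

11

Computing terms: t(1) = 7, t(2) = 22, t(3) = 19, t(4) = 15, t(5) = 2, t(6) = 0, t(7) = 5, t(8) = 4, t(9) = 18, t(10) = 6, t(11) = 13, t(12) = 7.
Since t(12) = t(1) = 7, the sequence is periodic with period 11.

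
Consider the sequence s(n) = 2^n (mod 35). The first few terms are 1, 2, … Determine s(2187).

8

Computing terms: s(0) = 1; s(1) = 2; s(2) = 4; s(3) = 8; s(4) = 16; s(5) = 32; s(6) = 29; s(7) = 23; s(8) = 11; s(9) = 22; s(10) = 9; s(11) = 18; s(12) = 1.
Since s(12) = s(0) = 1, the sequence is periodic with period 12.
(2187 - 0) mod 12 = 3, so s(2187) = s(3) = 8.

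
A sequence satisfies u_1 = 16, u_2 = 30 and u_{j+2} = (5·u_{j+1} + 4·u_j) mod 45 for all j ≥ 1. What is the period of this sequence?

24

We have u_1 = 16; u_2 = 30; u_3 = 34; u_4 = 20; u_5 = 11; u_6 = 0; u_7 = 44; u_8 = 40; u_9 = 16; u_{10} = 15; u_{11} = 4; u_{12} = 35; u_{13} = 11; u_{14} = 15; u_{15} = 29; u_{16} = 25; u_{17} = 16; u_{18} = 0; u_{19} = 19; u_{20} = 5; u_{21} = 11; u_{22} = 30; u_{23} = 14; u_{24} = 10; u_{25} = 16; u_{26} = 30.
The sequence repeats with period 24.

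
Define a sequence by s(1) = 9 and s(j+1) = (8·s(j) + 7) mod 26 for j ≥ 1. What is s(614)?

1

We have s(1) = 9; s(2) = 1; s(3) = 15; s(4) = 23; s(5) = 9.
Since s(5) = s(1) = 9, the sequence is periodic with period 4.
(614 - 1) mod 4 = 1, so s(614) = s(2) = 1.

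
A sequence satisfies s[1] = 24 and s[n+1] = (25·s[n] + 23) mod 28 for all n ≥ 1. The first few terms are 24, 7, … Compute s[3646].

3

Computing terms: s[1] = 24; s[2] = 7; s[3] = 2; s[4] = 17; s[5] = 0; s[6] = 23; s[7] = 10; s[8] = 21; s[9] = 16; s[10] = 3; s[11] = 14; s[12] = 9; s[13] = 24.
Since s[13] = s[1] = 24, the sequence is periodic with period 12.
(3646 - 1) mod 12 = 9, so s[3646] = s[10] = 3.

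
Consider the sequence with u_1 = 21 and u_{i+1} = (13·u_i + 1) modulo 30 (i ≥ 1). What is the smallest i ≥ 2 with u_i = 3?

Computing terms: u_1 = 21,  u_2 = 4,  u_3 = 23,  u_4 = 0,  u_5 = 1,  u_6 = 14,  u_7 = 3,  u_8 = 10,  u_9 = 11,  u_{10} = 24,  u_{11} = 13,  u_{12} = 20,  u_{13} = 21.
The sequence repeats with period 12.
The value 3 first appears (with i ≥ 2) at u_7.

7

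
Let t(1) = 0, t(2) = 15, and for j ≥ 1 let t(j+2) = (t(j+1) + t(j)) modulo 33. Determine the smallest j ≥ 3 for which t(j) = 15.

We have t(1) = 0; t(2) = 15; t(3) = 15; t(4) = 30; t(5) = 12; t(6) = 9; t(7) = 21; t(8) = 30; t(9) = 18; t(10) = 15; t(11) = 0; t(12) = 15.
Since (t(11), t(12)) = (t(1), t(2)) = (0, 15) (two consecutive terms determine the rest), the sequence is periodic with period 10.
The value 15 first appears (with j ≥ 3) at t(3).

3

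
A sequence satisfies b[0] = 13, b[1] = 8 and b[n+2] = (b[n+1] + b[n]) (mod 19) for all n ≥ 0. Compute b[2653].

18

We have b[0] = 13; b[1] = 8; b[2] = 2; b[3] = 10; b[4] = 12; b[5] = 3; b[6] = 15; b[7] = 18; b[8] = 14; b[9] = 13; b[10] = 8.
Since (b[9], b[10]) = (b[0], b[1]) = (13, 8) (two consecutive terms determine the rest), the sequence is periodic with period 9.
(2653 - 0) mod 9 = 7, so b[2653] = b[7] = 18.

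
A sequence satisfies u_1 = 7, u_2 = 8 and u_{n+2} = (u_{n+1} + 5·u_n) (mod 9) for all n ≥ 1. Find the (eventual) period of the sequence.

6

u_1 = 7, u_2 = 8, u_3 = 7, u_4 = 2, u_5 = 1, u_6 = 2, u_7 = 7, u_8 = 8.
The sequence repeats with period 6.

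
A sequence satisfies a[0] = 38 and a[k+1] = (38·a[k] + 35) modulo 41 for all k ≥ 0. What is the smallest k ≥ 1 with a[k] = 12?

Computing terms: a[0] = 38,  a[1] = 3,  a[2] = 26,  a[3] = 39,  a[4] = 0,  a[5] = 35,  a[6] = 12,  a[7] = 40,  a[8] = 38.
Since a[8] = a[0] = 38, the sequence is periodic with period 8.
The value 12 first appears (with k ≥ 1) at a[6].

6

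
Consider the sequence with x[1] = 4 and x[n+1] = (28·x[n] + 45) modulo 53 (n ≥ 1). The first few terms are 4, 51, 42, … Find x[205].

We have x[1] = 4,  x[2] = 51,  x[3] = 42,  x[4] = 2,  x[5] = 48,  x[6] = 11,  x[7] = 35,  x[8] = 18,  x[9] = 19,  x[10] = 47,  x[11] = 36,  x[12] = 46,  x[13] = 8,  x[14] = 4.
Since x[14] = x[1] = 4, the sequence is periodic with period 13.
So x[205] = x[1 + ((205-1) mod 13)] = x[10] = 47.

47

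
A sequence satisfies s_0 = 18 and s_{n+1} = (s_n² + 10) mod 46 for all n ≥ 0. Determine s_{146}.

16

Listing terms: s_0 = 18, s_1 = 12, s_2 = 16, s_3 = 36, s_4 = 18.
The sequence repeats with period 4.
(146 - 0) mod 4 = 2, so s_{146} = s_2 = 16.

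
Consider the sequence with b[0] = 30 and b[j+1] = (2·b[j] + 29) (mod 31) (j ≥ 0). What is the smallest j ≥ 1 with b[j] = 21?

Listing terms: b[0] = 30; b[1] = 27; b[2] = 21; b[3] = 9; b[4] = 16; b[5] = 30.
Since b[5] = b[0] = 30, the sequence is periodic with period 5.
The value 21 first appears (with j ≥ 1) at b[2].

2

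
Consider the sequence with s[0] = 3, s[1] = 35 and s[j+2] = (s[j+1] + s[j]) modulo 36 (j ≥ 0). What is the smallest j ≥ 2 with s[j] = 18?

8

We have s[0] = 3,  s[1] = 35,  s[2] = 2,  s[3] = 1,  s[4] = 3,  s[5] = 4,  s[6] = 7,  s[7] = 11,  s[8] = 18,  s[9] = 29,  s[10] = 11,  s[11] = 4,  s[12] = 15,  s[13] = 19,  s[14] = 34,  s[15] = 17,  s[16] = 15,  s[17] = 32,  s[18] = 11,  s[19] = 7,  s[20] = 18,  s[21] = 25,  s[22] = 7,  s[23] = 32,  s[24] = 3,  s[25] = 35.
Since (s[24], s[25]) = (s[0], s[1]) = (3, 35) (two consecutive terms determine the rest), the sequence is periodic with period 24.
The value 18 first appears (with j ≥ 2) at s[8].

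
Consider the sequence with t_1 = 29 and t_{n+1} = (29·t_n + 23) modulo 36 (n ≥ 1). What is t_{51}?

23

We have t_1 = 29,  t_2 = 0,  t_3 = 23,  t_4 = 6,  t_5 = 17,  t_6 = 12,  t_7 = 11,  t_8 = 18,  t_9 = 5,  t_{10} = 24,  t_{11} = 35,  t_{12} = 30,  t_{13} = 29.
Since t_{13} = t_1 = 29, the sequence is periodic with period 12.
So t_{51} = t_{1 + ((51-1) mod 12)} = t_3 = 23.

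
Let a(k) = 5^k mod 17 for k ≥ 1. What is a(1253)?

14

Computing terms: a(1) = 5, a(2) = 8, a(3) = 6, a(4) = 13, a(5) = 14, a(6) = 2, a(7) = 10, a(8) = 16, a(9) = 12, a(10) = 9, a(11) = 11, a(12) = 4, a(13) = 3, a(14) = 15, a(15) = 7, a(16) = 1, a(17) = 5.
Since a(17) = a(1) = 5, the sequence is periodic with period 16.
(1253 - 1) mod 16 = 4, so a(1253) = a(5) = 14.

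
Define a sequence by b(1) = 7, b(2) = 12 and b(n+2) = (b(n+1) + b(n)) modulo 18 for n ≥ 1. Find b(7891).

13

We have b(1) = 7; b(2) = 12; b(3) = 1; b(4) = 13; b(5) = 14; b(6) = 9; b(7) = 5; b(8) = 14; b(9) = 1; b(10) = 15; b(11) = 16; b(12) = 13; b(13) = 11; b(14) = 6; b(15) = 17; b(16) = 5; b(17) = 4; b(18) = 9; b(19) = 13; b(20) = 4; b(21) = 17; b(22) = 3; b(23) = 2; b(24) = 5; b(25) = 7; b(26) = 12.
The sequence repeats with period 24.
So b(7891) = b(1 + ((7891-1) mod 24)) = b(19) = 13.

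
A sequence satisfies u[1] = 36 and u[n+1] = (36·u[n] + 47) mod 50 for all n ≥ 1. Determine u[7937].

We have u[1] = 36, u[2] = 43, u[3] = 45, u[4] = 17, u[5] = 9, u[6] = 21, u[7] = 3, u[8] = 5, u[9] = 27, u[10] = 19, u[11] = 31, u[12] = 13, u[13] = 15, u[14] = 37, u[15] = 29, u[16] = 41, u[17] = 23, u[18] = 25, u[19] = 47, u[20] = 39, u[21] = 1, u[22] = 33, u[23] = 35, u[24] = 7, u[25] = 49, u[26] = 11, u[27] = 43.
Since u[27] = u[2] = 43, the sequence is eventually periodic: after a pre-period of length 1 it cycles with period 25.
For n ≥ 2, u[n] depends only on (n - 2) mod 25. (7937 - 2) mod 25 = 10, so u[7937] = u[12] = 13.

13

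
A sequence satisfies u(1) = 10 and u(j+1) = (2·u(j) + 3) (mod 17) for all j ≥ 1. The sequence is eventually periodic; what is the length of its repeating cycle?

8

u(1) = 10, u(2) = 6, u(3) = 15, u(4) = 16, u(5) = 1, u(6) = 5, u(7) = 13, u(8) = 12, u(9) = 10.
Since u(9) = u(1) = 10, the sequence is periodic with period 8.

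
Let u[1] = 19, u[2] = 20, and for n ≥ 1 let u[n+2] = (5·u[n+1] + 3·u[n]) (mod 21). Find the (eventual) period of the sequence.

u[1] = 19; u[2] = 20; u[3] = 10; u[4] = 5; u[5] = 13; u[6] = 17; u[7] = 19; u[8] = 20.
Since (u[7], u[8]) = (u[1], u[2]) = (19, 20) (two consecutive terms determine the rest), the sequence is periodic with period 6.

6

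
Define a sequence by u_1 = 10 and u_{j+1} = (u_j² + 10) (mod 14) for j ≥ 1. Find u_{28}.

10

We have u_1 = 10,  u_2 = 12,  u_3 = 0,  u_4 = 10.
Since u_4 = u_1 = 10, the sequence is periodic with period 3.
So u_{28} = u_{1 + ((28-1) mod 3)} = u_1 = 10.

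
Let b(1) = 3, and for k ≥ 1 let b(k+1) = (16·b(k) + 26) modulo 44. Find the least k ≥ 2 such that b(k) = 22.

3

b(1) = 3; b(2) = 30; b(3) = 22; b(4) = 26; b(5) = 2; b(6) = 14; b(7) = 30.
Since b(7) = b(2) = 30, the sequence is eventually periodic: after a pre-period of length 1 it cycles with period 5.
The value 22 first appears (with k ≥ 2) at b(3).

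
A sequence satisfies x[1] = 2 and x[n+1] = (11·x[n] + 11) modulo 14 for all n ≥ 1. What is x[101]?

Listing terms: x[1] = 2,  x[2] = 5,  x[3] = 10,  x[4] = 9,  x[5] = 12,  x[6] = 3,  x[7] = 2.
Since x[7] = x[1] = 2, the sequence is periodic with period 6.
So x[101] = x[1 + ((101-1) mod 6)] = x[5] = 12.

12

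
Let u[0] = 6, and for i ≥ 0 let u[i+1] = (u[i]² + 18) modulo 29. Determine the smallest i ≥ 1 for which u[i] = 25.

Computing terms: u[0] = 6,  u[1] = 25,  u[2] = 5,  u[3] = 14,  u[4] = 11,  u[5] = 23,  u[6] = 25.
Since u[6] = u[1] = 25, the sequence is eventually periodic: after a pre-period of length 1 it cycles with period 5.
The value 25 first appears (with i ≥ 1) at u[1].

1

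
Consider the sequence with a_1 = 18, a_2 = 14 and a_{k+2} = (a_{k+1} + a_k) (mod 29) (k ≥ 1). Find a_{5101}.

20

a_1 = 18; a_2 = 14; a_3 = 3; a_4 = 17; a_5 = 20; a_6 = 8; a_7 = 28; a_8 = 7; a_9 = 6; a_{10} = 13; a_{11} = 19; a_{12} = 3; a_{13} = 22; a_{14} = 25; a_{15} = 18; a_{16} = 14.
The sequence repeats with period 14.
(5101 - 1) mod 14 = 4, so a_{5101} = a_5 = 20.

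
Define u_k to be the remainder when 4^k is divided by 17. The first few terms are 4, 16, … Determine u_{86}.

Computing terms: u_1 = 4,  u_2 = 16,  u_3 = 13,  u_4 = 1,  u_5 = 4.
Since u_5 = u_1 = 4, the sequence is periodic with period 4.
(86 - 1) mod 4 = 1, so u_{86} = u_2 = 16.

16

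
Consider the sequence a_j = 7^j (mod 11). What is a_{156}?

Computing terms: a_0 = 1; a_1 = 7; a_2 = 5; a_3 = 2; a_4 = 3; a_5 = 10; a_6 = 4; a_7 = 6; a_8 = 9; a_9 = 8; a_{10} = 1.
Since a_{10} = a_0 = 1, the sequence is periodic with period 10.
So a_{156} = a_{0 + ((156-0) mod 10)} = a_6 = 4.

4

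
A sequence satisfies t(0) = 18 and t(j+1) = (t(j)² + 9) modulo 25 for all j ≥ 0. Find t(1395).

t(0) = 18, t(1) = 8, t(2) = 23, t(3) = 13, t(4) = 3, t(5) = 18.
The sequence repeats with period 5.
(1395 - 0) mod 5 = 0, so t(1395) = t(0) = 18.

18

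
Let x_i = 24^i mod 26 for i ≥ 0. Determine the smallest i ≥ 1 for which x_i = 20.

5

Computing terms: x_0 = 1,  x_1 = 24,  x_2 = 4,  x_3 = 18,  x_4 = 16,  x_5 = 20,  x_6 = 12,  x_7 = 2,  x_8 = 22,  x_9 = 8,  x_{10} = 10,  x_{11} = 6,  x_{12} = 14,  x_{13} = 24.
Since x_{13} = x_1 = 24, the sequence is eventually periodic: after a pre-period of length 1 it cycles with period 12.
The value 20 first appears (with i ≥ 1) at x_5.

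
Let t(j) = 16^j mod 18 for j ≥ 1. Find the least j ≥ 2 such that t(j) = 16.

We have t(1) = 16,  t(2) = 4,  t(3) = 10,  t(4) = 16.
Since t(4) = t(1) = 16, the sequence is periodic with period 3.
The value 16 next appears (with j ≥ 2) at t(4).

4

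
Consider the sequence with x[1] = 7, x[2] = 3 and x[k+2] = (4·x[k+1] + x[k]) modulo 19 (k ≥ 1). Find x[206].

x[1] = 7, x[2] = 3, x[3] = 0, x[4] = 3, x[5] = 12, x[6] = 13, x[7] = 7, x[8] = 3.
The sequence repeats with period 6.
(206 - 1) mod 6 = 1, so x[206] = x[2] = 3.

3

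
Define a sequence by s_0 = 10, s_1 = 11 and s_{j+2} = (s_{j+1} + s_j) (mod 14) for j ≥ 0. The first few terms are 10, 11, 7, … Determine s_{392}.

Listing terms: s_0 = 10; s_1 = 11; s_2 = 7; s_3 = 4; s_4 = 11; s_5 = 1; s_6 = 12; s_7 = 13; s_8 = 11; s_9 = 10; s_{10} = 7; s_{11} = 3; s_{12} = 10; s_{13} = 13; s_{14} = 9; s_{15} = 8; s_{16} = 3; s_{17} = 11; s_{18} = 0; s_{19} = 11; s_{20} = 11; s_{21} = 8; s_{22} = 5; s_{23} = 13; s_{24} = 4; s_{25} = 3; s_{26} = 7; s_{27} = 10; s_{28} = 3; s_{29} = 13; s_{30} = 2; s_{31} = 1; s_{32} = 3; s_{33} = 4; s_{34} = 7; s_{35} = 11; s_{36} = 4; s_{37} = 1; s_{38} = 5; s_{39} = 6; s_{40} = 11; s_{41} = 3; s_{42} = 0; s_{43} = 3; s_{44} = 3; s_{45} = 6; s_{46} = 9; s_{47} = 1; s_{48} = 10; s_{49} = 11.
Since (s_{48}, s_{49}) = (s_0, s_1) = (10, 11) (two consecutive terms determine the rest), the sequence is periodic with period 48.
(392 - 0) mod 48 = 8, so s_{392} = s_8 = 11.

11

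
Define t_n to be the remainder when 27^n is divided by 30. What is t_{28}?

21

Computing terms: t_1 = 27,  t_2 = 9,  t_3 = 3,  t_4 = 21,  t_5 = 27.
Since t_5 = t_1 = 27, the sequence is periodic with period 4.
(28 - 1) mod 4 = 3, so t_{28} = t_4 = 21.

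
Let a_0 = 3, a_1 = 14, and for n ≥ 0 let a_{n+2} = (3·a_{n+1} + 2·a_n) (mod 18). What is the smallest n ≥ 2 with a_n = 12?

a_0 = 3, a_1 = 14, a_2 = 12, a_3 = 10, a_4 = 0, a_5 = 2, a_6 = 6, a_7 = 4, a_8 = 6, a_9 = 8, a_{10} = 0, a_{11} = 16, a_{12} = 12, a_{13} = 14, a_{14} = 12.
Since (a_{13}, a_{14}) = (a_1, a_2) = (14, 12) (two consecutive terms determine the rest), the sequence is eventually periodic: after a pre-period of length 1 it cycles with period 12.
The value 12 first appears (with n ≥ 2) at a_2.

2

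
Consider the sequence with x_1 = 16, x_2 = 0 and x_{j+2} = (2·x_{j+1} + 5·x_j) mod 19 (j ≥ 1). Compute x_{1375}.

We have x_1 = 16; x_2 = 0; x_3 = 4; x_4 = 8; x_5 = 17; x_6 = 17; x_7 = 5; x_8 = 0; x_9 = 6; x_{10} = 12; x_{11} = 16; x_{12} = 16; x_{13} = 17; x_{14} = 0; x_{15} = 9; x_{16} = 18; x_{17} = 5; x_{18} = 5; x_{19} = 16; x_{20} = 0.
The sequence repeats with period 18.
So x_{1375} = x_{1 + ((1375-1) mod 18)} = x_7 = 5.

5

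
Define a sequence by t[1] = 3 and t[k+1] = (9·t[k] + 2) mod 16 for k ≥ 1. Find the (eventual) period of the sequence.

8

t[1] = 3,  t[2] = 13,  t[3] = 7,  t[4] = 1,  t[5] = 11,  t[6] = 5,  t[7] = 15,  t[8] = 9,  t[9] = 3.
The sequence repeats with period 8.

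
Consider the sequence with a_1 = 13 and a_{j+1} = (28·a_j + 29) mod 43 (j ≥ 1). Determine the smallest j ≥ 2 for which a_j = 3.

23

Listing terms: a_1 = 13, a_2 = 6, a_3 = 25, a_4 = 41, a_5 = 16, a_6 = 4, a_7 = 12, a_8 = 21, a_9 = 15, a_{10} = 19, a_{11} = 2, a_{12} = 42, a_{13} = 1, a_{14} = 14, a_{15} = 34, a_{16} = 35, a_{17} = 20, a_{18} = 30, a_{19} = 9, a_{20} = 23, a_{21} = 28, a_{22} = 39, a_{23} = 3, a_{24} = 27, a_{25} = 11, a_{26} = 36, a_{27} = 5, a_{28} = 40, a_{29} = 31, a_{30} = 37, a_{31} = 33, a_{32} = 7, a_{33} = 10, a_{34} = 8, a_{35} = 38, a_{36} = 18, a_{37} = 17, a_{38} = 32, a_{39} = 22, a_{40} = 0, a_{41} = 29, a_{42} = 24, a_{43} = 13.
Since a_{43} = a_1 = 13, the sequence is periodic with period 42.
The value 3 first appears (with j ≥ 2) at a_{23}.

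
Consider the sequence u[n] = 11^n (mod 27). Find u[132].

Computing terms: u[0] = 1; u[1] = 11; u[2] = 13; u[3] = 8; u[4] = 7; u[5] = 23; u[6] = 10; u[7] = 2; u[8] = 22; u[9] = 26; u[10] = 16; u[11] = 14; u[12] = 19; u[13] = 20; u[14] = 4; u[15] = 17; u[16] = 25; u[17] = 5; u[18] = 1.
The sequence repeats with period 18.
(132 - 0) mod 18 = 6, so u[132] = u[6] = 10.

10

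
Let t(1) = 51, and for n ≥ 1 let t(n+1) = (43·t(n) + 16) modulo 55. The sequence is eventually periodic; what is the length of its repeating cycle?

We have t(1) = 51, t(2) = 9, t(3) = 18, t(4) = 20, t(5) = 51.
The sequence repeats with period 4.

4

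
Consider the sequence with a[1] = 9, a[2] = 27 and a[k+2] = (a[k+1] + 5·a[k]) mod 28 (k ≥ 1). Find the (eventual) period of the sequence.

42

Computing terms: a[1] = 9, a[2] = 27, a[3] = 16, a[4] = 11, a[5] = 7, a[6] = 6, a[7] = 13, a[8] = 15, a[9] = 24, a[10] = 15, a[11] = 23, a[12] = 14, a[13] = 17, a[14] = 3, a[15] = 4, a[16] = 19, a[17] = 11, a[18] = 22, a[19] = 21, a[20] = 19, a[21] = 12, a[22] = 23, a[23] = 27, a[24] = 2, a[25] = 25, a[26] = 7, a[27] = 20, a[28] = 27, a[29] = 15, a[30] = 10, a[31] = 1, a[32] = 23, a[33] = 0, a[34] = 3, a[35] = 3, a[36] = 18, a[37] = 5, a[38] = 11, a[39] = 8, a[40] = 7, a[41] = 19, a[42] = 26, a[43] = 9, a[44] = 27.
Since (a[43], a[44]) = (a[1], a[2]) = (9, 27) (two consecutive terms determine the rest), the sequence is periodic with period 42.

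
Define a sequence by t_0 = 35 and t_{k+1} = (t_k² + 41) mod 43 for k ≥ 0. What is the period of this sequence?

Listing terms: t_0 = 35, t_1 = 19, t_2 = 15, t_3 = 8, t_4 = 19.
Since t_4 = t_1 = 19, the sequence is eventually periodic: after a pre-period of length 1 it cycles with period 3.

3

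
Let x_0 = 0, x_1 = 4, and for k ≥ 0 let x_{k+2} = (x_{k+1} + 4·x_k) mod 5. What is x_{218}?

Computing terms: x_0 = 0; x_1 = 4; x_2 = 4; x_3 = 0; x_4 = 1; x_5 = 1; x_6 = 0; x_7 = 4.
Since (x_6, x_7) = (x_0, x_1) = (0, 4) (two consecutive terms determine the rest), the sequence is periodic with period 6.
(218 - 0) mod 6 = 2, so x_{218} = x_2 = 4.

4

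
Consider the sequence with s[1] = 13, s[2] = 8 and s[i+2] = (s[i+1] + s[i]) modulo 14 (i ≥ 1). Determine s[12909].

We have s[1] = 13; s[2] = 8; s[3] = 7; s[4] = 1; s[5] = 8; s[6] = 9; s[7] = 3; s[8] = 12; s[9] = 1; s[10] = 13; s[11] = 0; s[12] = 13; s[13] = 13; s[14] = 12; s[15] = 11; s[16] = 9; s[17] = 6; s[18] = 1; s[19] = 7; s[20] = 8; s[21] = 1; s[22] = 9; s[23] = 10; s[24] = 5; s[25] = 1; s[26] = 6; s[27] = 7; s[28] = 13; s[29] = 6; s[30] = 5; s[31] = 11; s[32] = 2; s[33] = 13; s[34] = 1; s[35] = 0; s[36] = 1; s[37] = 1; s[38] = 2; s[39] = 3; s[40] = 5; s[41] = 8; s[42] = 13; s[43] = 7; s[44] = 6; s[45] = 13; s[46] = 5; s[47] = 4; s[48] = 9; s[49] = 13; s[50] = 8.
Since (s[49], s[50]) = (s[1], s[2]) = (13, 8) (two consecutive terms determine the rest), the sequence is periodic with period 48.
So s[12909] = s[1 + ((12909-1) mod 48)] = s[45] = 13.

13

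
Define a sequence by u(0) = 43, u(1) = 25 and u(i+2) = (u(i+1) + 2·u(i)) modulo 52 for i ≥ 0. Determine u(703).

21

Listing terms: u(0) = 43,  u(1) = 25,  u(2) = 7,  u(3) = 5,  u(4) = 19,  u(5) = 29,  u(6) = 15,  u(7) = 21,  u(8) = 51,  u(9) = 41,  u(10) = 39,  u(11) = 17,  u(12) = 43,  u(13) = 25.
Since (u(12), u(13)) = (u(0), u(1)) = (43, 25) (two consecutive terms determine the rest), the sequence is periodic with period 12.
So u(703) = u(0 + ((703-0) mod 12)) = u(7) = 21.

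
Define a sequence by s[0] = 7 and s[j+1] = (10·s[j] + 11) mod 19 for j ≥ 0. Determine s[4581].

18

We have s[0] = 7, s[1] = 5, s[2] = 4, s[3] = 13, s[4] = 8, s[5] = 15, s[6] = 9, s[7] = 6, s[8] = 14, s[9] = 18, s[10] = 1, s[11] = 2, s[12] = 12, s[13] = 17, s[14] = 10, s[15] = 16, s[16] = 0, s[17] = 11, s[18] = 7.
Since s[18] = s[0] = 7, the sequence is periodic with period 18.
So s[4581] = s[0 + ((4581-0) mod 18)] = s[9] = 18.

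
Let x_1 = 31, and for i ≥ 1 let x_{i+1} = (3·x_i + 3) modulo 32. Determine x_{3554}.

0

x_1 = 31,  x_2 = 0,  x_3 = 3,  x_4 = 12,  x_5 = 7,  x_6 = 24,  x_7 = 11,  x_8 = 4,  x_9 = 15,  x_{10} = 16,  x_{11} = 19,  x_{12} = 28,  x_{13} = 23,  x_{14} = 8,  x_{15} = 27,  x_{16} = 20,  x_{17} = 31.
Since x_{17} = x_1 = 31, the sequence is periodic with period 16.
So x_{3554} = x_{1 + ((3554-1) mod 16)} = x_2 = 0.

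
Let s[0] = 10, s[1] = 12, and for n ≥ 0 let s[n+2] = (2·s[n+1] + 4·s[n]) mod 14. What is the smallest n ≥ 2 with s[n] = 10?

Computing terms: s[0] = 10, s[1] = 12, s[2] = 8, s[3] = 8, s[4] = 6, s[5] = 2, s[6] = 0, s[7] = 8, s[8] = 2, s[9] = 8, s[10] = 10, s[11] = 10, s[12] = 4, s[13] = 6, s[14] = 0, s[15] = 10, s[16] = 6, s[17] = 10, s[18] = 2, s[19] = 2, s[20] = 12, s[21] = 4, s[22] = 0, s[23] = 2, s[24] = 4, s[25] = 2, s[26] = 6, s[27] = 6, s[28] = 8, s[29] = 12, s[30] = 0, s[31] = 6, s[32] = 12, s[33] = 6, s[34] = 4, s[35] = 4, s[36] = 10, s[37] = 8, s[38] = 0, s[39] = 4, s[40] = 8, s[41] = 4, s[42] = 12, s[43] = 12, s[44] = 2, s[45] = 10, s[46] = 0, s[47] = 12, s[48] = 10, s[49] = 12.
The sequence repeats with period 48.
The value 10 first appears (with n ≥ 2) at s[10].

10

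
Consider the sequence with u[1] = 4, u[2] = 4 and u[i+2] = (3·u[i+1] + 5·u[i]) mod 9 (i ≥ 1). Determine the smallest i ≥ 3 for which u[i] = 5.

3

Listing terms: u[1] = 4; u[2] = 4; u[3] = 5; u[4] = 8; u[5] = 4; u[6] = 7; u[7] = 5; u[8] = 5; u[9] = 4; u[10] = 1; u[11] = 5; u[12] = 2; u[13] = 4; u[14] = 4.
Since (u[13], u[14]) = (u[1], u[2]) = (4, 4) (two consecutive terms determine the rest), the sequence is periodic with period 12.
The value 5 first appears (with i ≥ 3) at u[3].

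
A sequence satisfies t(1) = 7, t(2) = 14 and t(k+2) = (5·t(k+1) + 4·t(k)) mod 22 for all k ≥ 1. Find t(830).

2

Computing terms: t(1) = 7, t(2) = 14, t(3) = 10, t(4) = 18, t(5) = 20, t(6) = 18, t(7) = 16, t(8) = 20, t(9) = 10, t(10) = 20, t(11) = 8, t(12) = 10, t(13) = 16, t(14) = 10, t(15) = 4, t(16) = 16, t(17) = 8, t(18) = 16, t(19) = 2, t(20) = 8, t(21) = 4, t(22) = 8, t(23) = 12, t(24) = 4, t(25) = 2, t(26) = 4, t(27) = 6, t(28) = 2, t(29) = 12, t(30) = 2, t(31) = 14, t(32) = 12, t(33) = 6, t(34) = 12, t(35) = 18, t(36) = 6, t(37) = 14, t(38) = 6, t(39) = 20, t(40) = 14, t(41) = 18, t(42) = 14, t(43) = 10.
Since (t(42), t(43)) = (t(2), t(3)) = (14, 10) (two consecutive terms determine the rest), the sequence is eventually periodic: after a pre-period of length 1 it cycles with period 40.
For k ≥ 2, t(k) depends only on (k - 2) mod 40. (830 - 2) mod 40 = 28, so t(830) = t(30) = 2.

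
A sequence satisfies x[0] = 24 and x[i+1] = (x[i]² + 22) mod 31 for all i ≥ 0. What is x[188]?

26

x[0] = 24; x[1] = 9; x[2] = 10; x[3] = 29; x[4] = 26; x[5] = 16; x[6] = 30; x[7] = 23; x[8] = 24.
Since x[8] = x[0] = 24, the sequence is periodic with period 8.
(188 - 0) mod 8 = 4, so x[188] = x[4] = 26.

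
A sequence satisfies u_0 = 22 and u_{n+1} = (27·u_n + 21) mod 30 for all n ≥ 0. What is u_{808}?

We have u_0 = 22,  u_1 = 15,  u_2 = 6,  u_3 = 3,  u_4 = 12,  u_5 = 15.
Since u_5 = u_1 = 15, the sequence is eventually periodic: after a pre-period of length 1 it cycles with period 4.
For n ≥ 1, u_n depends only on (n - 1) mod 4. (808 - 1) mod 4 = 3, so u_{808} = u_4 = 12.

12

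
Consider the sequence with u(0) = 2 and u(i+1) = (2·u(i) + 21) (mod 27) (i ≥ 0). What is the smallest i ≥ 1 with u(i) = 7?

u(0) = 2, u(1) = 25, u(2) = 17, u(3) = 1, u(4) = 23, u(5) = 13, u(6) = 20, u(7) = 7, u(8) = 8, u(9) = 10, u(10) = 14, u(11) = 22, u(12) = 11, u(13) = 16, u(14) = 26, u(15) = 19, u(16) = 5, u(17) = 4, u(18) = 2.
The sequence repeats with period 18.
The value 7 first appears (with i ≥ 1) at u(7).

7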